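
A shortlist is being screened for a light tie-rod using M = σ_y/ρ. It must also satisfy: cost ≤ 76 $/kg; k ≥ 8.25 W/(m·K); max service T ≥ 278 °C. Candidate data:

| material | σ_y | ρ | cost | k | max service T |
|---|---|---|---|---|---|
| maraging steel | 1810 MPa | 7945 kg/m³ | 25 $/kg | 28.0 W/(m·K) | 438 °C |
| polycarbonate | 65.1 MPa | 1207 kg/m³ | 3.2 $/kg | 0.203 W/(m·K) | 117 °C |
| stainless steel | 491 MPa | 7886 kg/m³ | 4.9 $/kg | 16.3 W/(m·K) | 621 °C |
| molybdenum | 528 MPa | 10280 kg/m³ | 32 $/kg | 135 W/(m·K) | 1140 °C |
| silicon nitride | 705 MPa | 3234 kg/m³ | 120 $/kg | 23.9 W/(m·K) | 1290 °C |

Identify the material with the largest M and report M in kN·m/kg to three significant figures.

Screen on constraints: cost ≤ 76 $/kg; k ≥ 8.25 W/(m·K); max service T ≥ 278 °C. Survivors: maraging steel, stainless steel, molybdenum.
Computing M directly (units already consistent):
  maraging steel: M = 228 kN·m/kg
  stainless steel: M = 62.3 kN·m/kg
  molybdenum: M = 51.4 kN·m/kg
The maximum is for maraging steel.

maraging steel, M = 228 kN·m/kg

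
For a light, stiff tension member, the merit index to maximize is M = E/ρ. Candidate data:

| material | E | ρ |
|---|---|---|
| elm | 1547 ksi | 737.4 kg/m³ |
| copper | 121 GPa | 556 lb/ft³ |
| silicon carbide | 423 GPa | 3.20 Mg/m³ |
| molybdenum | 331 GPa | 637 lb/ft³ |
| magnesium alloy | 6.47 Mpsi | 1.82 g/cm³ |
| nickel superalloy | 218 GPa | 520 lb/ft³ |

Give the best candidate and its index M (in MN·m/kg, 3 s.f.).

Putting every candidate on a common basis:
  elm: E = 10.67 GPa, ρ = 737.4 kg/m³
  copper: E = 121.0 GPa, ρ = 8906 kg/m³
  silicon carbide: E = 423.0 GPa, ρ = 3200 kg/m³
  molybdenum: E = 331.0 GPa, ρ = 10200 kg/m³
  magnesium alloy: E = 44.61 GPa, ρ = 1820 kg/m³
  nickel superalloy: E = 218.0 GPa, ρ = 8330 kg/m³
  silicon carbide: M = 132 MN·m/kg
  molybdenum: M = 32.4 MN·m/kg
  nickel superalloy: M = 26.2 MN·m/kg
  magnesium alloy: M = 24.5 MN·m/kg
  elm: M = 14.5 MN·m/kg
  copper: M = 13.6 MN·m/kg
The maximum is for silicon carbide.

silicon carbide, M = 132 MN·m/kg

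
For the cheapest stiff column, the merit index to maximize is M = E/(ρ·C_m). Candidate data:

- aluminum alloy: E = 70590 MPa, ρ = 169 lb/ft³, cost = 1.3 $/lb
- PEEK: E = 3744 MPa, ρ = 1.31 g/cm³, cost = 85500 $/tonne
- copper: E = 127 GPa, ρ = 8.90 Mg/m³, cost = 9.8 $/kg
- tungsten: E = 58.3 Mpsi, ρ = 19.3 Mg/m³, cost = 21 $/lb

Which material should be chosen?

Convert each candidate to consistent units, then evaluate M:
  aluminum alloy: E = 70.59 GPa, ρ = 2707 kg/m³, cost = 2.866 $/kg
  PEEK: E = 3.744 GPa, ρ = 1310 kg/m³, cost = 85.50 $/kg
  copper: E = 127.0 GPa, ρ = 8900 kg/m³, cost = 9.800 $/kg
  tungsten: E = 402.0 GPa, ρ = 19300 kg/m³, cost = 46.30 $/kg
  aluminum alloy: M = 9.10 MN·m per $
  copper: M = 1.46 MN·m per $
  tungsten: M = 0.450 MN·m per $
  PEEK: M = 0.0334 MN·m per $
The maximum is for aluminum alloy.

aluminum alloy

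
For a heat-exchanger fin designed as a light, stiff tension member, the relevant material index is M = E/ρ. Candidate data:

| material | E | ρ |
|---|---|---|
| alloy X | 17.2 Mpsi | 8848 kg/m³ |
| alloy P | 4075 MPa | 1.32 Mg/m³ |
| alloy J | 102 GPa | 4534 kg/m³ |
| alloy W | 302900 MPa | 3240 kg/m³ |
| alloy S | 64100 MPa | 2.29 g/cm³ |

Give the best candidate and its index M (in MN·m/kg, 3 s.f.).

Putting every candidate on a common basis:
  alloy X: E = 118.6 GPa, ρ = 8848 kg/m³
  alloy P: E = 4.075 GPa, ρ = 1320 kg/m³
  alloy J: E = 102.0 GPa, ρ = 4534 kg/m³
  alloy W: E = 302.9 GPa, ρ = 3240 kg/m³
  alloy S: E = 64.10 GPa, ρ = 2290 kg/m³
  alloy W: M = 93.5 MN·m/kg
  alloy S: M = 28.0 MN·m/kg
  alloy J: M = 22.5 MN·m/kg
  alloy X: M = 13.4 MN·m/kg
  alloy P: M = 3.09 MN·m/kg
Alloy W ranks first.

alloy W, M = 93.5 MN·m/kg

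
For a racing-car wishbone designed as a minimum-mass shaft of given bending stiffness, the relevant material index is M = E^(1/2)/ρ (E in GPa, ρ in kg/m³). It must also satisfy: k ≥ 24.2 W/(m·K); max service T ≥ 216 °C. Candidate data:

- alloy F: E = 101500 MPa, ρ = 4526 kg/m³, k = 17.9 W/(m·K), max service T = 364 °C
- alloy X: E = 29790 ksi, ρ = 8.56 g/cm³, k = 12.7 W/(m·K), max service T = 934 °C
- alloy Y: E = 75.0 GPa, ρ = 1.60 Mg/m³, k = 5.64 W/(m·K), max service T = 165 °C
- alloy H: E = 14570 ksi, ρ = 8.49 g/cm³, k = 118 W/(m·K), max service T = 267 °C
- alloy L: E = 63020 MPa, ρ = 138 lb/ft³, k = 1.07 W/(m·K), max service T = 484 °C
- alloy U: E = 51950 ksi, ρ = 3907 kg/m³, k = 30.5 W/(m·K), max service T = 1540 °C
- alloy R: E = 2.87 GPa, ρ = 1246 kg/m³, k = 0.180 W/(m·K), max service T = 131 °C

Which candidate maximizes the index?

Screen on constraints: k ≥ 24.2 W/(m·K); max service T ≥ 216 °C. Survivors: alloy H, alloy U.
In SI units:
  alloy H: E = 100.5 GPa, ρ = 8490 kg/m³
  alloy U: E = 358.2 GPa, ρ = 3907 kg/m³
  alloy U: M = 4.84×10⁻³
  alloy H: M = 1.18×10⁻³
Alloy U has the largest M.

alloy U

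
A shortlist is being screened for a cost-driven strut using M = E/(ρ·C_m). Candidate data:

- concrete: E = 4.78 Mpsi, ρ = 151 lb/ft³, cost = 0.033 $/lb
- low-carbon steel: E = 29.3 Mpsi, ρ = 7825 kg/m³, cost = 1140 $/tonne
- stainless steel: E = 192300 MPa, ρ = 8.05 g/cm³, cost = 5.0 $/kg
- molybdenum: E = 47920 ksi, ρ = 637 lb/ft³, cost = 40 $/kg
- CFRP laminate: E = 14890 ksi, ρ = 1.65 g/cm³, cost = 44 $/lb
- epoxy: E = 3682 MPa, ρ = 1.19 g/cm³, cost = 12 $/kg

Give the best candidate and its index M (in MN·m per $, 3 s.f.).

Convert each candidate to consistent units, then evaluate M:
  concrete: E = 32.96 GPa, ρ = 2419 kg/m³, cost = 0.07275 $/kg
  low-carbon steel: E = 202.0 GPa, ρ = 7825 kg/m³, cost = 1.140 $/kg
  stainless steel: E = 192.3 GPa, ρ = 8050 kg/m³, cost = 5.000 $/kg
  molybdenum: E = 330.4 GPa, ρ = 10200 kg/m³, cost = 40.00 $/kg
  CFRP laminate: E = 102.7 GPa, ρ = 1650 kg/m³, cost = 97.00 $/kg
  epoxy: E = 3.682 GPa, ρ = 1190 kg/m³, cost = 12.00 $/kg
  concrete: M = 187 MN·m per $
  low-carbon steel: M = 22.6 MN·m per $
  stainless steel: M = 4.78 MN·m per $
  molybdenum: M = 0.809 MN·m per $
  CFRP laminate: M = 0.641 MN·m per $
  epoxy: M = 0.258 MN·m per $
The maximum is for concrete.

concrete, M = 187 MN·m per $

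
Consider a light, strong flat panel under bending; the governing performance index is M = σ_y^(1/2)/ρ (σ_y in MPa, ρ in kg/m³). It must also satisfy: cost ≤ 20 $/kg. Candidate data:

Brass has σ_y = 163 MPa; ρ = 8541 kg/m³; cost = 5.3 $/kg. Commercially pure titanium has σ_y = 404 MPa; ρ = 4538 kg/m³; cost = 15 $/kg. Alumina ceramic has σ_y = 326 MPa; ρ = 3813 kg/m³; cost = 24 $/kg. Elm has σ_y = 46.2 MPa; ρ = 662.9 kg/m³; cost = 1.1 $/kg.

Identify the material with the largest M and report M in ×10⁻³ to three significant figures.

elm, M = 10.3×10⁻³

Screen on constraints: cost ≤ 20 $/kg. Survivors: brass, commercially pure titanium, elm.
Per-candidate index values:
  elm: M = 10.3×10⁻³
  commercially pure titanium: M = 4.43×10⁻³
  brass: M = 1.49×10⁻³
Elm ranks first.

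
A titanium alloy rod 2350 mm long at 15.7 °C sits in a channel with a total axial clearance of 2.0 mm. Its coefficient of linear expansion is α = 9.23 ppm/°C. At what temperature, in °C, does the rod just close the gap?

108 °C

α·L₀·ΔT = 2.0 mm ⇒ ΔT = 2.0 / (9.23×10⁻⁶ × 2350.0) = 92.21 K.
T = 15.7 + 92.21 = 107.9 °C.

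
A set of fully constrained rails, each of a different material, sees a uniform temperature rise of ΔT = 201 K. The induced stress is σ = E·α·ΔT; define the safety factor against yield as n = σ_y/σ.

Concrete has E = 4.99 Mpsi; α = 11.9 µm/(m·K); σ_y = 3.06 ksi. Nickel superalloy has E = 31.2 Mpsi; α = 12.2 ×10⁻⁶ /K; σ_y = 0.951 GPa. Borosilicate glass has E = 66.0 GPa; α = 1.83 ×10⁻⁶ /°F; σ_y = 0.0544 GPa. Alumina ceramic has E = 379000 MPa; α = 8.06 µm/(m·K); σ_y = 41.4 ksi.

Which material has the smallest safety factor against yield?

In consistent units (E in GPa, α in ×10⁻⁶/K, σ_y in MPa):
  concrete: E = 34.40, α = 11.9, σ_y = 21.10 → σ = 82.3 MPa, n = 0.256
  nickel superalloy: E = 215.1, α = 12.2, σ_y = 951.0 → σ = 528 MPa, n = 1.80
  borosilicate glass: E = 66.00, α = 3.29, σ_y = 54.40 → σ = 43.7 MPa, n = 1.24
  alumina ceramic: E = 379.0, α = 8.06, σ_y = 285.4 → σ = 614 MPa, n = 0.465
The minimum is concrete at n = 0.256.

concrete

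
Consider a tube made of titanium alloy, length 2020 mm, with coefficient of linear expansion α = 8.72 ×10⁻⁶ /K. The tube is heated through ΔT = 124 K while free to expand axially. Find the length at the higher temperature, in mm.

ΔL = α·L₀·ΔT = 8.72×10⁻⁶ × 2020 mm × 124.0 K = 2.18 mm.
L = L₀ + ΔL = 2020 + 2.18 = 2022.2 mm.

2022.2 mm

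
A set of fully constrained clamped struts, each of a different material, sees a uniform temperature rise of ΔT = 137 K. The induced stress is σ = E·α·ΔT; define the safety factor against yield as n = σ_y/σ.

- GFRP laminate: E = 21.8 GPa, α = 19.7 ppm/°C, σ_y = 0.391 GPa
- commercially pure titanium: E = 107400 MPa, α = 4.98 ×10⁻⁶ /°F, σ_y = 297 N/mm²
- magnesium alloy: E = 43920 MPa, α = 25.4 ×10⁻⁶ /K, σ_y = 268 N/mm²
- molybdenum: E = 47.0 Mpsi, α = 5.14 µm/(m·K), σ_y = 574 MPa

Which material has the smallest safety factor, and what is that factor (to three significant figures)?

With everything in SI (GPa, ×10⁻⁶/K, MPa):
  GFRP laminate: E = 21.80, α = 19.7, σ_y = 391.0 → σ = 58.8 MPa, n = 6.65
  commercially pure titanium: E = 107.4, α = 8.96, σ_y = 297.0 → σ = 132 MPa, n = 2.25
  magnesium alloy: E = 43.92, α = 25.4, σ_y = 268.0 → σ = 153 MPa, n = 1.75
  molybdenum: E = 324.1, α = 5.14, σ_y = 574.0 → σ = 228 MPa, n = 2.52
Magnesium alloy has the lowest safety factor, n = 1.75.

magnesium alloy, n = 1.75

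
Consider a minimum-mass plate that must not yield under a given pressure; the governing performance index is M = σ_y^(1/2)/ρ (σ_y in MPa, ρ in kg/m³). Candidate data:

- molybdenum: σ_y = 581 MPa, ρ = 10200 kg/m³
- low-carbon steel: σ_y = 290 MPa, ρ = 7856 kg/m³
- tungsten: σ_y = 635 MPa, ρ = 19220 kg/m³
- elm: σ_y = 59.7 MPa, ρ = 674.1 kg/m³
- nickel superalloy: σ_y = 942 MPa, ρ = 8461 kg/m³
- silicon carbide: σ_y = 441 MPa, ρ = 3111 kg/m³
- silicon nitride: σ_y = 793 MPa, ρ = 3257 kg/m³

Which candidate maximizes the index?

elm

Per-candidate index values:
  elm: M = 11.5×10⁻³
  silicon nitride: M = 8.65×10⁻³
  silicon carbide: M = 6.75×10⁻³
  nickel superalloy: M = 3.63×10⁻³
  molybdenum: M = 2.36×10⁻³
  low-carbon steel: M = 2.17×10⁻³
  tungsten: M = 1.31×10⁻³
Highest index: elm.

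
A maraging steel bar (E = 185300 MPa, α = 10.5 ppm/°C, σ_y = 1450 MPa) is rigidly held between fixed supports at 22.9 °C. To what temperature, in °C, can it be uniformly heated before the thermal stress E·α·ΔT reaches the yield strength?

768 °C

E = 185300 MPa = 185.3 GPa.
E·α·ΔT = 1450 MPa ⇒ ΔT = 1450 / (185.3×10³ × 10.5×10⁻⁶) = 745.3 K.
T = 22.9 + 745.3 = 768.2 °C.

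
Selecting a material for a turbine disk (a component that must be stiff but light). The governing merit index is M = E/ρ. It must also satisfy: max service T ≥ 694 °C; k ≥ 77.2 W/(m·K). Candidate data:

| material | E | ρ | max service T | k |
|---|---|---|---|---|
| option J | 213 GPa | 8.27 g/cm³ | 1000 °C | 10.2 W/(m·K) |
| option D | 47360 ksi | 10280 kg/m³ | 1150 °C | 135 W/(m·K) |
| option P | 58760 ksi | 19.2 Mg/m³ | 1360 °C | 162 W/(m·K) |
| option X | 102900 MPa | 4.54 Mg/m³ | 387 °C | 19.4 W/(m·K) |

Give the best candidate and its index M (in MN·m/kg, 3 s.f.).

option D, M = 31.8 MN·m/kg

Screen on constraints: max service T ≥ 694 °C; k ≥ 77.2 W/(m·K). Survivors: option D, option P.
After converting to SI:
  option D: E = 326.5 GPa, ρ = 10280 kg/m³
  option P: E = 405.1 GPa, ρ = 19200 kg/m³
  option D: M = 31.8 MN·m/kg
  option P: M = 21.1 MN·m/kg
Option D has the largest M.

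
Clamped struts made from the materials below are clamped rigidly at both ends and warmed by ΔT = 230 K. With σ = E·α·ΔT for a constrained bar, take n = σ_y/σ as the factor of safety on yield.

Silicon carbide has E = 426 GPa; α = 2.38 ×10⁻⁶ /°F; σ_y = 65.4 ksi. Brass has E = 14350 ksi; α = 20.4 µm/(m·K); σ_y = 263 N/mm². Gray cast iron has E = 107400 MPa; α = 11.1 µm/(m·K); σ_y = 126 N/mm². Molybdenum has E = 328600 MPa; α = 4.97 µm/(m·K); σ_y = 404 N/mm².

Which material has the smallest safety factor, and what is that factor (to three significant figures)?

gray cast iron, n = 0.460

With everything in SI (GPa, ×10⁻⁶/K, MPa):
  silicon carbide: E = 426.0, α = 4.28, σ_y = 450.9 → σ = 420 MPa, n = 1.07
  brass: E = 98.94, α = 20.4, σ_y = 263.0 → σ = 464 MPa, n = 0.567
  gray cast iron: E = 107.4, α = 11.1, σ_y = 126.0 → σ = 274 MPa, n = 0.460
  molybdenum: E = 328.6, α = 4.97, σ_y = 404.0 → σ = 376 MPa, n = 1.08
The minimum is gray cast iron at n = 0.460.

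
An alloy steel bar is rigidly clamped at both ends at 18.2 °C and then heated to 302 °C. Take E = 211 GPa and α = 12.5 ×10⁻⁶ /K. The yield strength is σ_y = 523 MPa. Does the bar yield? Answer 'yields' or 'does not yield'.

yields

ΔT = 283.8 K. Constrained thermal stress σ = E·α·ΔT = 211.0×10³ MPa × 12.5×10⁻⁶ × 283.8 = 749 MPa (compressive).
Compare to σ_y = 523 MPa: σ ≥ σ_y, so it yields.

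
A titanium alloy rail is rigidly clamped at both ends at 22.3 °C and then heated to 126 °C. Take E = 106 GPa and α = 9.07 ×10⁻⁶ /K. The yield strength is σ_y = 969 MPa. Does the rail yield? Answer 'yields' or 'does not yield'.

does not yield

ΔT = 103.7 K. Constrained thermal stress σ = E·α·ΔT = 106.0×10³ MPa × 9.07×10⁻⁶ × 103.7 = 99.7 MPa (compressive).
Compare to σ_y = 969 MPa: σ < σ_y, so it does not yield.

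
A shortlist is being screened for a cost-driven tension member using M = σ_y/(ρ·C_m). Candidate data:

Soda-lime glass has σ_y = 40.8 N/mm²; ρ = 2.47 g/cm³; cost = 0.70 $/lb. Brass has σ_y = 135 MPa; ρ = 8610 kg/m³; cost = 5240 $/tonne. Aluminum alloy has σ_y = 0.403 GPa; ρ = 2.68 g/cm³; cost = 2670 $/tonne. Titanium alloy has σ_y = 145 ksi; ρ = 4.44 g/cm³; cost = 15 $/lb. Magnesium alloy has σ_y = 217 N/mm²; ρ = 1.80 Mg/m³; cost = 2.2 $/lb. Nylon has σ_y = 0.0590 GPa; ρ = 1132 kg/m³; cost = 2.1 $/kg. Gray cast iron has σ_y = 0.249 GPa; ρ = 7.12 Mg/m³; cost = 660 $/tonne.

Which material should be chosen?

After converting to SI:
  soda-lime glass: σ_y = 40.80 MPa, ρ = 2470 kg/m³, cost = 1.543 $/kg
  brass: σ_y = 135.0 MPa, ρ = 8610 kg/m³, cost = 5.240 $/kg
  aluminum alloy: σ_y = 403.0 MPa, ρ = 2680 kg/m³, cost = 2.670 $/kg
  titanium alloy: σ_y = 999.7 MPa, ρ = 4440 kg/m³, cost = 33.07 $/kg
  magnesium alloy: σ_y = 217.0 MPa, ρ = 1800 kg/m³, cost = 4.850 $/kg
  nylon: σ_y = 59.00 MPa, ρ = 1132 kg/m³, cost = 2.100 $/kg
  gray cast iron: σ_y = 249.0 MPa, ρ = 7120 kg/m³, cost = 0.6600 $/kg
  aluminum alloy: M = 56.3 kN·m per $
  gray cast iron: M = 53.0 kN·m per $
  magnesium alloy: M = 24.9 kN·m per $
  nylon: M = 24.8 kN·m per $
  soda-lime glass: M = 10.7 kN·m per $
  titanium alloy: M = 6.81 kN·m per $
  brass: M = 2.99 kN·m per $
The maximum is for aluminum alloy.

aluminum alloy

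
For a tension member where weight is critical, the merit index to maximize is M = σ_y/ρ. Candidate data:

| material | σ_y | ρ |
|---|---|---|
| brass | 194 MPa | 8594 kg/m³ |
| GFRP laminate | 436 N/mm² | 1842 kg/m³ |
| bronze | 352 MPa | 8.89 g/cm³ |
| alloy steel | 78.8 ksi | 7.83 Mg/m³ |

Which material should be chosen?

In SI units:
  brass: σ_y = 194.0 MPa, ρ = 8594 kg/m³
  GFRP laminate: σ_y = 436.0 MPa, ρ = 1842 kg/m³
  bronze: σ_y = 352.0 MPa, ρ = 8890 kg/m³
  alloy steel: σ_y = 543.3 MPa, ρ = 7830 kg/m³
  GFRP laminate: M = 237 kN·m/kg
  alloy steel: M = 69.4 kN·m/kg
  bronze: M = 39.6 kN·m/kg
  brass: M = 22.6 kN·m/kg
GFRP laminate ranks first.

GFRP laminate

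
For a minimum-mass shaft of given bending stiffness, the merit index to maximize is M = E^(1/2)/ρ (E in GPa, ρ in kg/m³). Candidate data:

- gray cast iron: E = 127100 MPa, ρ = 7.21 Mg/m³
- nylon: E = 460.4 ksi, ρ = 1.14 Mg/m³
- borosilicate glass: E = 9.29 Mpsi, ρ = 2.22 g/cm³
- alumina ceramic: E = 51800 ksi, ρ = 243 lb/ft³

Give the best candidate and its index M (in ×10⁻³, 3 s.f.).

alumina ceramic, M = 4.86×10⁻³

Convert each candidate to consistent units, then evaluate M:
  gray cast iron: E = 127.1 GPa, ρ = 7210 kg/m³
  nylon: E = 3.174 GPa, ρ = 1140 kg/m³
  borosilicate glass: E = 64.05 GPa, ρ = 2220 kg/m³
  alumina ceramic: E = 357.1 GPa, ρ = 3892 kg/m³
  alumina ceramic: M = 4.86×10⁻³
  borosilicate glass: M = 3.61×10⁻³
  gray cast iron: M = 1.56×10⁻³
  nylon: M = 1.56×10⁻³
The maximum is for alumina ceramic.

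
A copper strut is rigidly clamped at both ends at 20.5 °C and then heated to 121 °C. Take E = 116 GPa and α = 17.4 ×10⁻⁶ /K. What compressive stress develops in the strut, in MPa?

203 MPa

ΔT = 100.5 K. Constrained thermal stress σ = E·α·ΔT = 116.0×10³ MPa × 17.4×10⁻⁶ × 100.5 = 203 MPa (compressive).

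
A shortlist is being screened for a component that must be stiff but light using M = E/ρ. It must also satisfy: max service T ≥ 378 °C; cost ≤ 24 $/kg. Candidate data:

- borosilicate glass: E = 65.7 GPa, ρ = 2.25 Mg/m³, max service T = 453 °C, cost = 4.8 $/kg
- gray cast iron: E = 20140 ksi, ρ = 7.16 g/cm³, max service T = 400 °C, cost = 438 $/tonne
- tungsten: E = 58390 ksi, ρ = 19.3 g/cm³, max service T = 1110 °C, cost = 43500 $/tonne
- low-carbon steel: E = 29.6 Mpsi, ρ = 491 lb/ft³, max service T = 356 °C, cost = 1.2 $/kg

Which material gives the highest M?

Screen on constraints: max service T ≥ 378 °C; cost ≤ 24 $/kg. Survivors: borosilicate glass, gray cast iron.
Normalizing units and computing the index:
  borosilicate glass: E = 65.70 GPa, ρ = 2250 kg/m³
  gray cast iron: E = 138.9 GPa, ρ = 7160 kg/m³
  borosilicate glass: M = 29.2 MN·m/kg
  gray cast iron: M = 19.4 MN·m/kg
Borosilicate glass has the largest M.

borosilicate glass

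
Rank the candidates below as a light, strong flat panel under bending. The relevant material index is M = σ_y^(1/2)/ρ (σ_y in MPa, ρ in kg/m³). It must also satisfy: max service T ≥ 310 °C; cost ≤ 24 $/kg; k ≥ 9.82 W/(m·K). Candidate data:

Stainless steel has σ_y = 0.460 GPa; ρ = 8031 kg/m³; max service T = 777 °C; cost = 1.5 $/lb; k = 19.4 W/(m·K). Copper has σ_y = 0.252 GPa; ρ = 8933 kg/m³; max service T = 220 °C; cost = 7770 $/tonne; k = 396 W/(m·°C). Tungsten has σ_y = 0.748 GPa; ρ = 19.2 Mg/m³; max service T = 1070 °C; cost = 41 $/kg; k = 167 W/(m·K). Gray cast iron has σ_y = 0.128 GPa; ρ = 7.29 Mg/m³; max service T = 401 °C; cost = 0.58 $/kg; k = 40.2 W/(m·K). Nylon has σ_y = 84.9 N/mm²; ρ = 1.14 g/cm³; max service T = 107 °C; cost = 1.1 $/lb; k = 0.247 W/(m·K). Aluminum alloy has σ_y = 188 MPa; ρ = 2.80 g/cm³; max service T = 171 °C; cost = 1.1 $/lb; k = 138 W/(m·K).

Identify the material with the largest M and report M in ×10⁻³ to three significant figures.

stainless steel, M = 2.67×10⁻³

Screen on constraints: max service T ≥ 310 °C; cost ≤ 24 $/kg; k ≥ 9.82 W/(m·K). Survivors: stainless steel, gray cast iron.
After converting to SI:
  stainless steel: σ_y = 460.0 MPa, ρ = 8031 kg/m³
  gray cast iron: σ_y = 128.0 MPa, ρ = 7290 kg/m³
  stainless steel: M = 2.67×10⁻³
  gray cast iron: M = 1.55×10⁻³
Highest index: stainless steel.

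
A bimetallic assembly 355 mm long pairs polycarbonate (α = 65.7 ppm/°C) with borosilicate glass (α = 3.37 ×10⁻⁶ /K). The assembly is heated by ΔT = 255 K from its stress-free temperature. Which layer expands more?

α(polycarbonate) = 65.7×10⁻⁶/K vs α(borosilicate glass) = 3.37×10⁻⁶/K.
Higher α expands more for the same ΔT: polycarbonate.

polycarbonate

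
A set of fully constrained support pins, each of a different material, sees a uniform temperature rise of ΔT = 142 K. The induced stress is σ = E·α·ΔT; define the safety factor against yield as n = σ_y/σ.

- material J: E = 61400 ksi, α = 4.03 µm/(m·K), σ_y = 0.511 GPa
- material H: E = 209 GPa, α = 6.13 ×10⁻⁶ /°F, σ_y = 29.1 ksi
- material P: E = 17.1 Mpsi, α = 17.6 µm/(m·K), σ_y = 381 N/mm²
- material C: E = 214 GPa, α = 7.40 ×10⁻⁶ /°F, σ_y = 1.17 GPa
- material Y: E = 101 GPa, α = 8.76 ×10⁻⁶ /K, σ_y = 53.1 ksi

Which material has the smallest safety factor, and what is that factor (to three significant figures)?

material H, n = 0.613

Converting E to GPa, α to ×10⁻⁶/K, σ_y to MPa, then σ and n for each:
  material J: E = 423.3, α = 4.03, σ_y = 511.0 → σ = 242 MPa, n = 2.11
  material H: E = 209.0, α = 11.0, σ_y = 200.6 → σ = 327 MPa, n = 0.613
  material P: E = 117.9, α = 17.6, σ_y = 381.0 → σ = 295 MPa, n = 1.29
  material C: E = 214.0, α = 13.3, σ_y = 1170 → σ = 405 MPa, n = 2.89
  material Y: E = 101.0, α = 8.76, σ_y = 366.1 → σ = 126 MPa, n = 2.91
Smallest n: material H with n = 0.613.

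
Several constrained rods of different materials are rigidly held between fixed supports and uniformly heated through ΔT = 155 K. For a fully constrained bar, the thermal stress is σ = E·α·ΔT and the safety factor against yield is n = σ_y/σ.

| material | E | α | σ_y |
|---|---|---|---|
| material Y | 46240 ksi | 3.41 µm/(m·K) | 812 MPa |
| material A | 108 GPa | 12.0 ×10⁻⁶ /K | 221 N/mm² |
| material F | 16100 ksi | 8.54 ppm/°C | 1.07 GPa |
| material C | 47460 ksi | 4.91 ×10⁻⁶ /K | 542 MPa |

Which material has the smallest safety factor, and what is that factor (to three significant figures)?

material A, n = 1.10

In consistent units (E in GPa, α in ×10⁻⁶/K, σ_y in MPa):
  material Y: E = 318.8, α = 3.41, σ_y = 812.0 → σ = 169 MPa, n = 4.82
  material A: E = 108.0, α = 12.0, σ_y = 221.0 → σ = 201 MPa, n = 1.10
  material F: E = 111.0, α = 8.54, σ_y = 1070 → σ = 147 MPa, n = 7.28
  material C: E = 327.2, α = 4.91, σ_y = 542.0 → σ = 249 MPa, n = 2.18
Material A has the lowest safety factor, n = 1.10.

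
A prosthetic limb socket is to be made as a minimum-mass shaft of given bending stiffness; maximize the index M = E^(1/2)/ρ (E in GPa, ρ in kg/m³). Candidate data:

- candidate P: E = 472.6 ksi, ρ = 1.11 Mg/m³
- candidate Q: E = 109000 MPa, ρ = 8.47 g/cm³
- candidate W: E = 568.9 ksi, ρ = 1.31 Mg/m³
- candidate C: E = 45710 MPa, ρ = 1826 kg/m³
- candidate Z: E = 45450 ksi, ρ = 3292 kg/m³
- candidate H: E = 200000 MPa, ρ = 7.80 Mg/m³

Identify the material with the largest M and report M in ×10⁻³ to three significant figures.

candidate Z, M = 5.38×10⁻³

Normalizing units and computing the index:
  candidate P: E = 3.258 GPa, ρ = 1110 kg/m³
  candidate Q: E = 109.0 GPa, ρ = 8470 kg/m³
  candidate W: E = 3.922 GPa, ρ = 1310 kg/m³
  candidate C: E = 45.71 GPa, ρ = 1826 kg/m³
  candidate Z: E = 313.4 GPa, ρ = 3292 kg/m³
  candidate H: E = 200.0 GPa, ρ = 7800 kg/m³
  candidate Z: M = 5.38×10⁻³
  candidate C: M = 3.70×10⁻³
  candidate H: M = 1.81×10⁻³
  candidate P: M = 1.63×10⁻³
  candidate W: M = 1.51×10⁻³
  candidate Q: M = 1.23×10⁻³
Candidate Z has the largest M.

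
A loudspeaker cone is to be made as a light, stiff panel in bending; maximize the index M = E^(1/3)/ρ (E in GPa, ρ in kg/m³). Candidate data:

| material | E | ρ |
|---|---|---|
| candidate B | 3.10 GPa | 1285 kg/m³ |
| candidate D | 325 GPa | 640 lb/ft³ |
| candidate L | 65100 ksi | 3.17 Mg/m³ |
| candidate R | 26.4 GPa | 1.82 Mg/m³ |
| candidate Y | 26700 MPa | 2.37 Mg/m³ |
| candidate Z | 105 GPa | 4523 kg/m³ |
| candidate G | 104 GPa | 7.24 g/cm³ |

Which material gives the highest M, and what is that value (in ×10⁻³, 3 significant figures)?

In SI units:
  candidate B: E = 3.100 GPa, ρ = 1285 kg/m³
  candidate D: E = 325.0 GPa, ρ = 10250 kg/m³
  candidate L: E = 448.8 GPa, ρ = 3170 kg/m³
  candidate R: E = 26.40 GPa, ρ = 1820 kg/m³
  candidate Y: E = 26.70 GPa, ρ = 2370 kg/m³
  candidate Z: E = 105.0 GPa, ρ = 4523 kg/m³
  candidate G: E = 104.0 GPa, ρ = 7240 kg/m³
  candidate L: M = 2.42×10⁻³
  candidate R: M = 1.64×10⁻³
  candidate Y: M = 1.26×10⁻³
  candidate B: M = 1.13×10⁻³
  candidate Z: M = 1.04×10⁻³
  candidate D: M = 0.671×10⁻³
  candidate G: M = 0.650×10⁻³
The maximum is for candidate L.

candidate L, M = 2.42×10⁻³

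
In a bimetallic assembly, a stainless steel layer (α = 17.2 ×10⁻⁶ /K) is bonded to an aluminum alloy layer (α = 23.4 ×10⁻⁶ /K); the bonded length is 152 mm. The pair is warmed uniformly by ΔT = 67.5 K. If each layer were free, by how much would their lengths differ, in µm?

63.6 µm

Δα = |17.2 − 23.4|×10⁻⁶/K = 6.20×10⁻⁶/K.
ΔL_mismatch = Δα·L·ΔT = 6.20×10⁻⁶ × 152.0 mm × 67.5 K = 63.6 µm.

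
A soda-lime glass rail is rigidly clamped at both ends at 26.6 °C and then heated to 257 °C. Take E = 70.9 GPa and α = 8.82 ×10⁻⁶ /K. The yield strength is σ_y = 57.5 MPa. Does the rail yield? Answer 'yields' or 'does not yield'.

ΔT = 230.4 K. Constrained thermal stress σ = E·α·ΔT = 70.90×10³ MPa × 8.82×10⁻⁶ × 230.4 = 144 MPa (compressive).
Compare to σ_y = 57.5 MPa: σ ≥ σ_y, so it yields.

yields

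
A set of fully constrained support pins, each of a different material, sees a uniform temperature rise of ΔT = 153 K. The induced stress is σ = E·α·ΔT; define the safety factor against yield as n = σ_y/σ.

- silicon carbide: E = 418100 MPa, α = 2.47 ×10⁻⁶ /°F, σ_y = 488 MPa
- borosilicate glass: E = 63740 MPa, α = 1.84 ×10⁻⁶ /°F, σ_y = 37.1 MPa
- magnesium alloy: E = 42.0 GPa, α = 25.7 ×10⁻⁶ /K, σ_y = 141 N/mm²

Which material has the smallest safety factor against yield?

With everything in SI (GPa, ×10⁻⁶/K, MPa):
  silicon carbide: E = 418.1, α = 4.45, σ_y = 488.0 → σ = 284 MPa, n = 1.72
  borosilicate glass: E = 63.74, α = 3.31, σ_y = 37.10 → σ = 32.3 MPa, n = 1.15
  magnesium alloy: E = 42.00, α = 25.7, σ_y = 141.0 → σ = 165 MPa, n = 0.854
The minimum is magnesium alloy at n = 0.854.

magnesium alloy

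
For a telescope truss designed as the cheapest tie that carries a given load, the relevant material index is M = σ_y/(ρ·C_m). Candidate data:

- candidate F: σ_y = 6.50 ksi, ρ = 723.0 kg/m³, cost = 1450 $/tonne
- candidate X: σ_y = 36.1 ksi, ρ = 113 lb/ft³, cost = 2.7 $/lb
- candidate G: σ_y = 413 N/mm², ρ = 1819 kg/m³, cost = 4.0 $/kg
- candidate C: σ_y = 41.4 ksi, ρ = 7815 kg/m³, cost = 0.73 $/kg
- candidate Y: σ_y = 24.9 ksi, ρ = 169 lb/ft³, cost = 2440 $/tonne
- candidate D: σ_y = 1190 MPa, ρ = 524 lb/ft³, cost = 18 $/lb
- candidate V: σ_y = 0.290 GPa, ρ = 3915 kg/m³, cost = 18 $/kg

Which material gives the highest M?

After converting to SI:
  candidate F: σ_y = 44.82 MPa, ρ = 723.0 kg/m³, cost = 1.450 $/kg
  candidate X: σ_y = 248.9 MPa, ρ = 1810 kg/m³, cost = 5.952 $/kg
  candidate G: σ_y = 413.0 MPa, ρ = 1819 kg/m³, cost = 4.000 $/kg
  candidate C: σ_y = 285.4 MPa, ρ = 7815 kg/m³, cost = 0.7300 $/kg
  candidate Y: σ_y = 171.7 MPa, ρ = 2707 kg/m³, cost = 2.440 $/kg
  candidate D: σ_y = 1190 MPa, ρ = 8394 kg/m³, cost = 39.68 $/kg
  candidate V: σ_y = 290.0 MPa, ρ = 3915 kg/m³, cost = 18.00 $/kg
  candidate G: M = 56.8 kN·m per $
  candidate C: M = 50.0 kN·m per $
  candidate F: M = 42.7 kN·m per $
  candidate Y: M = 26.0 kN·m per $
  candidate X: M = 23.1 kN·m per $
  candidate V: M = 4.12 kN·m per $
  candidate D: M = 3.57 kN·m per $
Candidate G ranks first.

candidate G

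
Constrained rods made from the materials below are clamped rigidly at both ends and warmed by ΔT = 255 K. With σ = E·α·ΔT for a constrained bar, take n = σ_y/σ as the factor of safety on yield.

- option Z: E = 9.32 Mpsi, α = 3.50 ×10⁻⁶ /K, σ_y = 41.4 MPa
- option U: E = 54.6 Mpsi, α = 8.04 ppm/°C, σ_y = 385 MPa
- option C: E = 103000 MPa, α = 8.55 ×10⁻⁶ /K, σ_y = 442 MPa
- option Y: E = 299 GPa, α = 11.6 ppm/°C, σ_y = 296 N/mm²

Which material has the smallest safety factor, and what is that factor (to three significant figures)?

option Y, n = 0.335

In consistent units (E in GPa, α in ×10⁻⁶/K, σ_y in MPa):
  option Z: E = 64.26, α = 3.50, σ_y = 41.40 → σ = 57.4 MPa, n = 0.722
  option U: E = 376.5, α = 8.04, σ_y = 385.0 → σ = 772 MPa, n = 0.499
  option C: E = 103.0, α = 8.55, σ_y = 442.0 → σ = 225 MPa, n = 1.97
  option Y: E = 299.0, α = 11.6, σ_y = 296.0 → σ = 884 MPa, n = 0.335
Option Y has the lowest safety factor, n = 0.335.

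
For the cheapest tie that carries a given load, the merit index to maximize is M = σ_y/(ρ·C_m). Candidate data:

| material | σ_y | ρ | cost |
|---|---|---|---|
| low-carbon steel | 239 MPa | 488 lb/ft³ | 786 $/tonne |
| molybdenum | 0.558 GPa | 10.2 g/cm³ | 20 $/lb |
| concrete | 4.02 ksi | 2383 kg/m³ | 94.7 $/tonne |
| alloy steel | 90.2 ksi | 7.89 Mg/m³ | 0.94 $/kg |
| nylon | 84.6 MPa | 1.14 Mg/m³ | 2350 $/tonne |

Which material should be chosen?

After converting to SI:
  low-carbon steel: σ_y = 239.0 MPa, ρ = 7817 kg/m³, cost = 0.7860 $/kg
  molybdenum: σ_y = 558.0 MPa, ρ = 10200 kg/m³, cost = 44.09 $/kg
  concrete: σ_y = 27.72 MPa, ρ = 2383 kg/m³, cost = 0.09470 $/kg
  alloy steel: σ_y = 621.9 MPa, ρ = 7890 kg/m³, cost = 0.9400 $/kg
  nylon: σ_y = 84.60 MPa, ρ = 1140 kg/m³, cost = 2.350 $/kg
  concrete: M = 123 kN·m per $
  alloy steel: M = 83.9 kN·m per $
  low-carbon steel: M = 38.9 kN·m per $
  nylon: M = 31.6 kN·m per $
  molybdenum: M = 1.24 kN·m per $
The maximum is for concrete.

concrete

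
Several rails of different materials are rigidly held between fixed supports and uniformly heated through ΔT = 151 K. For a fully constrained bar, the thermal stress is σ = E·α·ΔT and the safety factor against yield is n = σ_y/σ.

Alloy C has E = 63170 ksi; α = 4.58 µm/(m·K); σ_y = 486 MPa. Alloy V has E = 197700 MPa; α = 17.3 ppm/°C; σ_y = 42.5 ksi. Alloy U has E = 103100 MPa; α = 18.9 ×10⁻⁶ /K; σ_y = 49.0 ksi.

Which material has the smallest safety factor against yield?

In consistent units (E in GPa, α in ×10⁻⁶/K, σ_y in MPa):
  alloy C: E = 435.5, α = 4.58, σ_y = 486.0 → σ = 301 MPa, n = 1.61
  alloy V: E = 197.7, α = 17.3, σ_y = 293.0 → σ = 516 MPa, n = 0.567
  alloy U: E = 103.1, α = 18.9, σ_y = 337.8 → σ = 294 MPa, n = 1.15
Smallest n: alloy V with n = 0.567.

alloy V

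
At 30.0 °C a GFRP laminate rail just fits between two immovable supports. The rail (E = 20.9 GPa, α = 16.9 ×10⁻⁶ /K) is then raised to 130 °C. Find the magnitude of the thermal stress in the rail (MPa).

35.3 MPa

ΔT = 100.0 K. Constrained thermal stress σ = E·α·ΔT = 20.90×10³ MPa × 16.9×10⁻⁶ × 100.0 = 35.3 MPa (compressive).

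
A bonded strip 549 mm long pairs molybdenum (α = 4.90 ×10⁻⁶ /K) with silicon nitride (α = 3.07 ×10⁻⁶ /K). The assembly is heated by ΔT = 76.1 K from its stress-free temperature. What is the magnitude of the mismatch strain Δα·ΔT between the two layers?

1.39×10⁻⁴

Δα = |4.90 − 3.07|×10⁻⁶/K = 1.83×10⁻⁶/K.
Mismatch strain = Δα·ΔT = 1.83×10⁻⁶ × 76.1 = 1.39×10⁻⁴.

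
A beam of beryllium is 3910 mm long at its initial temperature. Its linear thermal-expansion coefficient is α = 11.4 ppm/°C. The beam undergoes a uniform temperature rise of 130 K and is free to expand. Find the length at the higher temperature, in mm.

3915.8 mm

ΔL = α·L₀·ΔT = 11.4×10⁻⁶ × 3910 mm × 130.0 K = 5.79 mm.
L = L₀ + ΔL = 3910 + 5.79 = 3915.8 mm.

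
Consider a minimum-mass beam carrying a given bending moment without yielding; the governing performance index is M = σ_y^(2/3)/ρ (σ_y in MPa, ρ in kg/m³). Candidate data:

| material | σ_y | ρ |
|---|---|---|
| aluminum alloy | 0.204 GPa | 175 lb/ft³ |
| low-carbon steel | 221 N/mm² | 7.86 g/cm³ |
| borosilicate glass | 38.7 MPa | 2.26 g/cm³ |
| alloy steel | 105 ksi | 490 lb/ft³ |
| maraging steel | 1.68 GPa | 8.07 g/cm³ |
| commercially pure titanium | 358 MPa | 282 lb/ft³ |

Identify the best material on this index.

maraging steel

After converting to SI:
  aluminum alloy: σ_y = 204.0 MPa, ρ = 2803 kg/m³
  low-carbon steel: σ_y = 221.0 MPa, ρ = 7860 kg/m³
  borosilicate glass: σ_y = 38.70 MPa, ρ = 2260 kg/m³
  alloy steel: σ_y = 723.9 MPa, ρ = 7849 kg/m³
  maraging steel: σ_y = 1680 MPa, ρ = 8070 kg/m³
  commercially pure titanium: σ_y = 358.0 MPa, ρ = 4517 kg/m³
  maraging steel: M = 17.5×10⁻³
  aluminum alloy: M = 12.4×10⁻³
  commercially pure titanium: M = 11.2×10⁻³
  alloy steel: M = 10.3×10⁻³
  borosilicate glass: M = 5.06×10⁻³
  low-carbon steel: M = 4.65×10⁻³
Maraging steel ranks first.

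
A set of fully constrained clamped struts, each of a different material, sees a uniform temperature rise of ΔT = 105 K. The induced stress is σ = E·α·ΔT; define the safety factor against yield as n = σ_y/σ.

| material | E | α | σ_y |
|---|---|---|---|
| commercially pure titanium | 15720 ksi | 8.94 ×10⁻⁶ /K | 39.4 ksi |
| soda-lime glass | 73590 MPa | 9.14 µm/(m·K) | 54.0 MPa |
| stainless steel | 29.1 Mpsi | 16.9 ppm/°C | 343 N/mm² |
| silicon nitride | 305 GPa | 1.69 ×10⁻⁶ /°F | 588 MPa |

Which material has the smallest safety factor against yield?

Per material, after unit conversion:
  commercially pure titanium: E = 108.4, α = 8.94, σ_y = 271.7 → σ = 102 MPa, n = 2.67
  soda-lime glass: E = 73.59, α = 9.14, σ_y = 54.00 → σ = 70.6 MPa, n = 0.765
  stainless steel: E = 200.6, α = 16.9, σ_y = 343.0 → σ = 356 MPa, n = 0.963
  silicon nitride: E = 305.0, α = 3.04, σ_y = 588.0 → σ = 97.4 MPa, n = 6.04
Soda-lime glass has the lowest safety factor, n = 0.765.

soda-lime glass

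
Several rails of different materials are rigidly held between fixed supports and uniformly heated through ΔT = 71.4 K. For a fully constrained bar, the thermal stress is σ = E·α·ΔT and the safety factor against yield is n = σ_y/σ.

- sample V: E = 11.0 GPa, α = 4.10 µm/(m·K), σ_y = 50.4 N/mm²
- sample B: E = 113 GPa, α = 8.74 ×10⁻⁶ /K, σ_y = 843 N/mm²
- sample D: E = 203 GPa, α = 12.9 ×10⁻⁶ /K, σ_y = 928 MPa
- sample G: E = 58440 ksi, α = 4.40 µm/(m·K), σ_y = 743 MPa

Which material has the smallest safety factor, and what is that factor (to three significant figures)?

sample D, n = 4.96

Per material, after unit conversion:
  sample V: E = 11.00, α = 4.10, σ_y = 50.40 → σ = 3.22 MPa, n = 15.7
  sample B: E = 113.0, α = 8.74, σ_y = 843.0 → σ = 70.5 MPa, n = 12.0
  sample D: E = 203.0, α = 12.9, σ_y = 928.0 → σ = 187 MPa, n = 4.96
  sample G: E = 402.9, α = 4.40, σ_y = 743.0 → σ = 127 MPa, n = 5.87
Sample D has the lowest safety factor, n = 4.96.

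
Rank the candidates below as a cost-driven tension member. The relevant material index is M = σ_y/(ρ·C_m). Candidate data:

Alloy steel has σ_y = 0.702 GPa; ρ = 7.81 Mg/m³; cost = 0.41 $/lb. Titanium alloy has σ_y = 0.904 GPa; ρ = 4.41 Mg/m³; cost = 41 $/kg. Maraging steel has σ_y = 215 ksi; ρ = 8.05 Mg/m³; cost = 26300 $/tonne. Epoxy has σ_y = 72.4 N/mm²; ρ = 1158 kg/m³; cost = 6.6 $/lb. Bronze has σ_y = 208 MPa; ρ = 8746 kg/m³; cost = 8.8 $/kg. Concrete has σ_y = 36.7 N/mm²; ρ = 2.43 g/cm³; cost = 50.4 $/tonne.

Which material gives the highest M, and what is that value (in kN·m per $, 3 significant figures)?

After converting to SI:
  alloy steel: σ_y = 702.0 MPa, ρ = 7810 kg/m³, cost = 0.9039 $/kg
  titanium alloy: σ_y = 904.0 MPa, ρ = 4410 kg/m³, cost = 41.00 $/kg
  maraging steel: σ_y = 1482 MPa, ρ = 8050 kg/m³, cost = 26.30 $/kg
  epoxy: σ_y = 72.40 MPa, ρ = 1158 kg/m³, cost = 14.55 $/kg
  bronze: σ_y = 208.0 MPa, ρ = 8746 kg/m³, cost = 8.800 $/kg
  concrete: σ_y = 36.70 MPa, ρ = 2430 kg/m³, cost = 0.05040 $/kg
  concrete: M = 300 kN·m per $
  alloy steel: M = 99.4 kN·m per $
  maraging steel: M = 7.00 kN·m per $
  titanium alloy: M = 5.00 kN·m per $
  epoxy: M = 4.30 kN·m per $
  bronze: M = 2.70 kN·m per $
Concrete has the largest M.

concrete, M = 300 kN·m per $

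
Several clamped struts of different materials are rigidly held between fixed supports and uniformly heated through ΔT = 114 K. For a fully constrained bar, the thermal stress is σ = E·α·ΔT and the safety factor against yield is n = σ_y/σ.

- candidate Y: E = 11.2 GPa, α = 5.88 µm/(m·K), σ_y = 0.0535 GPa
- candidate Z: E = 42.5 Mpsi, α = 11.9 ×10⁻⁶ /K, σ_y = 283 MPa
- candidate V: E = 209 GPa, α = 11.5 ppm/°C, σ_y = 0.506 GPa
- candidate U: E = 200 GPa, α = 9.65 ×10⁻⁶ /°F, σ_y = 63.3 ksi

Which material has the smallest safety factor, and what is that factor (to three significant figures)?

candidate Z, n = 0.712

In consistent units (E in GPa, α in ×10⁻⁶/K, σ_y in MPa):
  candidate Y: E = 11.20, α = 5.88, σ_y = 53.50 → σ = 7.51 MPa, n = 7.13
  candidate Z: E = 293.0, α = 11.9, σ_y = 283.0 → σ = 398 MPa, n = 0.712
  candidate V: E = 209.0, α = 11.5, σ_y = 506.0 → σ = 274 MPa, n = 1.85
  candidate U: E = 200.0, α = 17.4, σ_y = 436.4 → σ = 396 MPa, n = 1.10
Smallest n: candidate Z with n = 0.712.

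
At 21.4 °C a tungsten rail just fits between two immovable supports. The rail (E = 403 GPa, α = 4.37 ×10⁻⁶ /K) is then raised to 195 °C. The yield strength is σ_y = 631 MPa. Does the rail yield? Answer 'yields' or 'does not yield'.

ΔT = 173.6 K. Constrained thermal stress σ = E·α·ΔT = 403.0×10³ MPa × 4.37×10⁻⁶ × 173.6 = 306 MPa (compressive).
Compare to σ_y = 631 MPa: σ < σ_y, so it does not yield.

does not yield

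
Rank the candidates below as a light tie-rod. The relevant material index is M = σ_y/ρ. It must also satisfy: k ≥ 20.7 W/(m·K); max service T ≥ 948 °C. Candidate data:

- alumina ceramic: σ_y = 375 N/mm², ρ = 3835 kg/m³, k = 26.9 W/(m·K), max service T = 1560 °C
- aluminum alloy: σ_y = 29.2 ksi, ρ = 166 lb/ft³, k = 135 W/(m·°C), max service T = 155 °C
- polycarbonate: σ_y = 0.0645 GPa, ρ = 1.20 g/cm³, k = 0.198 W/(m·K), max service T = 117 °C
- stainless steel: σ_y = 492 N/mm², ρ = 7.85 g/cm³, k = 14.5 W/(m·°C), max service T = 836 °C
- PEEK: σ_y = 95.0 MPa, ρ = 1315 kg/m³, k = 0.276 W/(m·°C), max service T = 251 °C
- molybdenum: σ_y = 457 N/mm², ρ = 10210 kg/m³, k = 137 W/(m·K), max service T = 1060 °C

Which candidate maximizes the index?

alumina ceramic

Screen on constraints: k ≥ 20.7 W/(m·K); max service T ≥ 948 °C. Survivors: alumina ceramic, molybdenum.
In SI units:
  alumina ceramic: σ_y = 375.0 MPa, ρ = 3835 kg/m³
  molybdenum: σ_y = 457.0 MPa, ρ = 10210 kg/m³
  alumina ceramic: M = 97.8 kN·m/kg
  molybdenum: M = 44.8 kN·m/kg
Alumina ceramic ranks first.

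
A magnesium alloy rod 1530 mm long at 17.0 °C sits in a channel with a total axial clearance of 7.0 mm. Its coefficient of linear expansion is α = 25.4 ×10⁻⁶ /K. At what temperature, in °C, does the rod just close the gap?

α·L₀·ΔT = 7.0 mm ⇒ ΔT = 7.0 / (25.4×10⁻⁶ × 1530.0) = 180.1 K.
T = 17.0 + 180.1 = 197.1 °C.

197 °C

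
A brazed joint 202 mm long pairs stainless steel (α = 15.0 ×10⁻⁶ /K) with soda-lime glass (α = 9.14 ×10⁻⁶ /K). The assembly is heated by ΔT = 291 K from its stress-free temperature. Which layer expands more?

stainless steel

α(stainless steel) = 15.0×10⁻⁶/K vs α(soda-lime glass) = 9.14×10⁻⁶/K.
Higher α expands more for the same ΔT: stainless steel.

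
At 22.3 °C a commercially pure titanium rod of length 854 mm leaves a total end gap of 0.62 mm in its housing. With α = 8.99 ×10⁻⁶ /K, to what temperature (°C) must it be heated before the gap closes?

α·L₀·ΔT = 0.62 mm ⇒ ΔT = 0.62 / (8.99×10⁻⁶ × 854.0) = 80.76 K.
T = 22.3 + 80.76 = 103.1 °C.

103 °C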